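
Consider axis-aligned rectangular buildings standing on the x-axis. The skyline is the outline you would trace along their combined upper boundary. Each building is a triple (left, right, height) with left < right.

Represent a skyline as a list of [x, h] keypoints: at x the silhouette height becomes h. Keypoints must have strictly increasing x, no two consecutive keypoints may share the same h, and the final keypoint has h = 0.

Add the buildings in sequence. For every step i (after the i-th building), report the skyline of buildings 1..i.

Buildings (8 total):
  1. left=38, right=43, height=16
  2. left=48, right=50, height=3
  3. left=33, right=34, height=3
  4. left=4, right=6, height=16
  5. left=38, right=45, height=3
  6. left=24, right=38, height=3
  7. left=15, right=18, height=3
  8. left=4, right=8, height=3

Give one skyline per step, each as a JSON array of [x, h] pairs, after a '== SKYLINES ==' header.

== SKYLINES ==
[[38,16],[43,0]]
[[38,16],[43,0],[48,3],[50,0]]
[[33,3],[34,0],[38,16],[43,0],[48,3],[50,0]]
[[4,16],[6,0],[33,3],[34,0],[38,16],[43,0],[48,3],[50,0]]
[[4,16],[6,0],[33,3],[34,0],[38,16],[43,3],[45,0],[48,3],[50,0]]
[[4,16],[6,0],[24,3],[38,16],[43,3],[45,0],[48,3],[50,0]]
[[4,16],[6,0],[15,3],[18,0],[24,3],[38,16],[43,3],[45,0],[48,3],[50,0]]
[[4,16],[6,3],[8,0],[15,3],[18,0],[24,3],[38,16],[43,3],[45,0],[48,3],[50,0]]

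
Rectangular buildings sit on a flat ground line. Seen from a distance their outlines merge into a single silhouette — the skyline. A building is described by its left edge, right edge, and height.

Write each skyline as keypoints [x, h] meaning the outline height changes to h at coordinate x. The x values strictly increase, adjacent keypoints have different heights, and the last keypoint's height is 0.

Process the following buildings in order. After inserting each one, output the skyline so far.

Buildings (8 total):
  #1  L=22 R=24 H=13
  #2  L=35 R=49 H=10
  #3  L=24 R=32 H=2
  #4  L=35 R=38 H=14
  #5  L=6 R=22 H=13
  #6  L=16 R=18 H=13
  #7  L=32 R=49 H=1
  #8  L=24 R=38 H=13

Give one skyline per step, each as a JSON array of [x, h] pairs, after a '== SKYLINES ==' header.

== SKYLINES ==
[[22,13],[24,0]]
[[22,13],[24,0],[35,10],[49,0]]
[[22,13],[24,2],[32,0],[35,10],[49,0]]
[[22,13],[24,2],[32,0],[35,14],[38,10],[49,0]]
[[6,13],[24,2],[32,0],[35,14],[38,10],[49,0]]
[[6,13],[24,2],[32,0],[35,14],[38,10],[49,0]]
[[6,13],[24,2],[32,1],[35,14],[38,10],[49,0]]
[[6,13],[35,14],[38,10],[49,0]]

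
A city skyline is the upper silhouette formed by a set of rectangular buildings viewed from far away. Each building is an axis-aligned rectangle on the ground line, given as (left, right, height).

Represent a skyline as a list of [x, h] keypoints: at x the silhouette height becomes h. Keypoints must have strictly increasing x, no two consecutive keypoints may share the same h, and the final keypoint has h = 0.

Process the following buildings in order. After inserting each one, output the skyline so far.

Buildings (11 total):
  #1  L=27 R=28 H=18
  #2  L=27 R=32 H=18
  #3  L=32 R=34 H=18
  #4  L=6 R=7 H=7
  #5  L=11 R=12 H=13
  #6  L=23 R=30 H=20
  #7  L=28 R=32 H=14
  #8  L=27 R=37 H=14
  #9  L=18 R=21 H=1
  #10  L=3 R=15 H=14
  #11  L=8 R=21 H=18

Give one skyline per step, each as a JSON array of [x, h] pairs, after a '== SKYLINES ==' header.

== SKYLINES ==
[[27,18],[28,0]]
[[27,18],[32,0]]
[[27,18],[34,0]]
[[6,7],[7,0],[27,18],[34,0]]
[[6,7],[7,0],[11,13],[12,0],[27,18],[34,0]]
[[6,7],[7,0],[11,13],[12,0],[23,20],[30,18],[34,0]]
[[6,7],[7,0],[11,13],[12,0],[23,20],[30,18],[34,0]]
[[6,7],[7,0],[11,13],[12,0],[23,20],[30,18],[34,14],[37,0]]
[[6,7],[7,0],[11,13],[12,0],[18,1],[21,0],[23,20],[30,18],[34,14],[37,0]]
[[3,14],[15,0],[18,1],[21,0],[23,20],[30,18],[34,14],[37,0]]
[[3,14],[8,18],[21,0],[23,20],[30,18],[34,14],[37,0]]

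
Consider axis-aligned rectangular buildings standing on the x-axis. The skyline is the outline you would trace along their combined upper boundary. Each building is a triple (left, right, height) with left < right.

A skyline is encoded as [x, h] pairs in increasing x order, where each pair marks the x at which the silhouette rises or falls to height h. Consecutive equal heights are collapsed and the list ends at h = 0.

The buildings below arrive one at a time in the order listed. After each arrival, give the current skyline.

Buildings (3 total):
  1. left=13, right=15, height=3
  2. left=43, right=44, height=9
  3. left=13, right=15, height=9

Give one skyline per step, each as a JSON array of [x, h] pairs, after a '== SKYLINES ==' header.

== SKYLINES ==
[[13,3],[15,0]]
[[13,3],[15,0],[43,9],[44,0]]
[[13,9],[15,0],[43,9],[44,0]]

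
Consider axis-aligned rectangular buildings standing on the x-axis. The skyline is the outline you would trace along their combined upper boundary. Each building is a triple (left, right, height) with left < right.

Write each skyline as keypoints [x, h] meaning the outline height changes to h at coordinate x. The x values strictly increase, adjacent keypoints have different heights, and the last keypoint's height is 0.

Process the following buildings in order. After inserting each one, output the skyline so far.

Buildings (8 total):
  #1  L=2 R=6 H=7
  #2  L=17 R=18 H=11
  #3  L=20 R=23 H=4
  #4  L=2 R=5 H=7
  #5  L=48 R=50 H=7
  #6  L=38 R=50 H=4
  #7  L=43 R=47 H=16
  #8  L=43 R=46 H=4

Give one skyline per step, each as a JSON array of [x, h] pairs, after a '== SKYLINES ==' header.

== SKYLINES ==
[[2,7],[6,0]]
[[2,7],[6,0],[17,11],[18,0]]
[[2,7],[6,0],[17,11],[18,0],[20,4],[23,0]]
[[2,7],[6,0],[17,11],[18,0],[20,4],[23,0]]
[[2,7],[6,0],[17,11],[18,0],[20,4],[23,0],[48,7],[50,0]]
[[2,7],[6,0],[17,11],[18,0],[20,4],[23,0],[38,4],[48,7],[50,0]]
[[2,7],[6,0],[17,11],[18,0],[20,4],[23,0],[38,4],[43,16],[47,4],[48,7],[50,0]]
[[2,7],[6,0],[17,11],[18,0],[20,4],[23,0],[38,4],[43,16],[47,4],[48,7],[50,0]]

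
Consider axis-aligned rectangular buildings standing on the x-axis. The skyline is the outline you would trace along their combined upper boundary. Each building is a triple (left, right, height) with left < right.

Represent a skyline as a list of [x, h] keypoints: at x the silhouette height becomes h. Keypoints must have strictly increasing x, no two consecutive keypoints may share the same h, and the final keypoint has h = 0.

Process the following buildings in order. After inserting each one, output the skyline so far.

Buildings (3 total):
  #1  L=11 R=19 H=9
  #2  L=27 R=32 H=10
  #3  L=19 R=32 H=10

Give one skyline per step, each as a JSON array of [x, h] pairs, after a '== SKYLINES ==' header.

== SKYLINES ==
[[11,9],[19,0]]
[[11,9],[19,0],[27,10],[32,0]]
[[11,9],[19,10],[32,0]]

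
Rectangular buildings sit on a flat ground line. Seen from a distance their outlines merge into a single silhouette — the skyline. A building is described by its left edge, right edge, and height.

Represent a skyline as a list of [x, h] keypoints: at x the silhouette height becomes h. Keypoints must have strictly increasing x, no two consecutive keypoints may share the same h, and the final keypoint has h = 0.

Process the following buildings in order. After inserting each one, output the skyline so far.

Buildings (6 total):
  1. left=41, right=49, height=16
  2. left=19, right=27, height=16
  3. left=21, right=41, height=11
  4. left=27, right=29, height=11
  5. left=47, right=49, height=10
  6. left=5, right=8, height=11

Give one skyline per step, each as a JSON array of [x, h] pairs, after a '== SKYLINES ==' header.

== SKYLINES ==
[[41,16],[49,0]]
[[19,16],[27,0],[41,16],[49,0]]
[[19,16],[27,11],[41,16],[49,0]]
[[19,16],[27,11],[41,16],[49,0]]
[[19,16],[27,11],[41,16],[49,0]]
[[5,11],[8,0],[19,16],[27,11],[41,16],[49,0]]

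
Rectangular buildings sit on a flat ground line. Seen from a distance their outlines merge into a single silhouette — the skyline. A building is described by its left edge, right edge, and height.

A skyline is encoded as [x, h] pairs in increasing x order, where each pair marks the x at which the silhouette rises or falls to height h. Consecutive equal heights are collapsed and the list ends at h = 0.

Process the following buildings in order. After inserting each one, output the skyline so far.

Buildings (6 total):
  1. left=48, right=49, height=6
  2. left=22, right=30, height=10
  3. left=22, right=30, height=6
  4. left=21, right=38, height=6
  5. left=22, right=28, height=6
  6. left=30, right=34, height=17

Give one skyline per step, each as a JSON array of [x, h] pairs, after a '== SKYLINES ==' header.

== SKYLINES ==
[[48,6],[49,0]]
[[22,10],[30,0],[48,6],[49,0]]
[[22,10],[30,0],[48,6],[49,0]]
[[21,6],[22,10],[30,6],[38,0],[48,6],[49,0]]
[[21,6],[22,10],[30,6],[38,0],[48,6],[49,0]]
[[21,6],[22,10],[30,17],[34,6],[38,0],[48,6],[49,0]]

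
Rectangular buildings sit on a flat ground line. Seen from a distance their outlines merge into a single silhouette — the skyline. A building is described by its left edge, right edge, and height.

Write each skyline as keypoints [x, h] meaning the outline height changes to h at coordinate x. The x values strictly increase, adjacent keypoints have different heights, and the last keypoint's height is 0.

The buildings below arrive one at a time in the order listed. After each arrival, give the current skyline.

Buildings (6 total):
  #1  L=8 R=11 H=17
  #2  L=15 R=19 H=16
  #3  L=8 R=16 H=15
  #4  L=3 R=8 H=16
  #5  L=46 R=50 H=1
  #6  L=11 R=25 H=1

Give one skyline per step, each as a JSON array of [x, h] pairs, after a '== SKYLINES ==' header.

== SKYLINES ==
[[8,17],[11,0]]
[[8,17],[11,0],[15,16],[19,0]]
[[8,17],[11,15],[15,16],[19,0]]
[[3,16],[8,17],[11,15],[15,16],[19,0]]
[[3,16],[8,17],[11,15],[15,16],[19,0],[46,1],[50,0]]
[[3,16],[8,17],[11,15],[15,16],[19,1],[25,0],[46,1],[50,0]]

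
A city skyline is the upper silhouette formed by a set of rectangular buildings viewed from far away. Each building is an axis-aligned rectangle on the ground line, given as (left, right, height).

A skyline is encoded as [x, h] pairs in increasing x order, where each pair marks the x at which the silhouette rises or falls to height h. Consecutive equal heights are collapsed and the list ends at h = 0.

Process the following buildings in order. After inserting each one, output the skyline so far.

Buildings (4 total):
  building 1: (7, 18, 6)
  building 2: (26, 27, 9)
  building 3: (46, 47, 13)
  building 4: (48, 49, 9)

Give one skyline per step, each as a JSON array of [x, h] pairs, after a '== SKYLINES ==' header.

== SKYLINES ==
[[7,6],[18,0]]
[[7,6],[18,0],[26,9],[27,0]]
[[7,6],[18,0],[26,9],[27,0],[46,13],[47,0]]
[[7,6],[18,0],[26,9],[27,0],[46,13],[47,0],[48,9],[49,0]]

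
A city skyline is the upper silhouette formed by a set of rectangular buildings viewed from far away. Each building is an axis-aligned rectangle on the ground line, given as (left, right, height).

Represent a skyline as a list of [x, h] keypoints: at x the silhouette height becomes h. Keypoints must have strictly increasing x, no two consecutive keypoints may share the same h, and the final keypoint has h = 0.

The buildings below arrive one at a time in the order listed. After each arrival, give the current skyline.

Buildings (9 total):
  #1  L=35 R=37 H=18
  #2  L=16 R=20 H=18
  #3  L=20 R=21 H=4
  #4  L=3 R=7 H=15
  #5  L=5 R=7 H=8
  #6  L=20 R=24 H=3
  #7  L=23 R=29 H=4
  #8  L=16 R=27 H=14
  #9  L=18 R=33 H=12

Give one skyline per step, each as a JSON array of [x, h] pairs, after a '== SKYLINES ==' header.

== SKYLINES ==
[[35,18],[37,0]]
[[16,18],[20,0],[35,18],[37,0]]
[[16,18],[20,4],[21,0],[35,18],[37,0]]
[[3,15],[7,0],[16,18],[20,4],[21,0],[35,18],[37,0]]
[[3,15],[7,0],[16,18],[20,4],[21,0],[35,18],[37,0]]
[[3,15],[7,0],[16,18],[20,4],[21,3],[24,0],[35,18],[37,0]]
[[3,15],[7,0],[16,18],[20,4],[21,3],[23,4],[29,0],[35,18],[37,0]]
[[3,15],[7,0],[16,18],[20,14],[27,4],[29,0],[35,18],[37,0]]
[[3,15],[7,0],[16,18],[20,14],[27,12],[33,0],[35,18],[37,0]]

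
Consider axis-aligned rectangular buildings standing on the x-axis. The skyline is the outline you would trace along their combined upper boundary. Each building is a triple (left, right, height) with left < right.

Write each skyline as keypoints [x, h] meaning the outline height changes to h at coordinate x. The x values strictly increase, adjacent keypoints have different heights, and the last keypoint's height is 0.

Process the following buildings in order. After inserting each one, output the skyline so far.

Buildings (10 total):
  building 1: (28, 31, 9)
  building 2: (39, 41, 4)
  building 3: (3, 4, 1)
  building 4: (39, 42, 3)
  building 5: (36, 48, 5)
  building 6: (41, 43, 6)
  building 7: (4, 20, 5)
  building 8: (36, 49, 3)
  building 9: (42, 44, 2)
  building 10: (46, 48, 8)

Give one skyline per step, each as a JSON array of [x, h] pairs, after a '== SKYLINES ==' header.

== SKYLINES ==
[[28,9],[31,0]]
[[28,9],[31,0],[39,4],[41,0]]
[[3,1],[4,0],[28,9],[31,0],[39,4],[41,0]]
[[3,1],[4,0],[28,9],[31,0],[39,4],[41,3],[42,0]]
[[3,1],[4,0],[28,9],[31,0],[36,5],[48,0]]
[[3,1],[4,0],[28,9],[31,0],[36,5],[41,6],[43,5],[48,0]]
[[3,1],[4,5],[20,0],[28,9],[31,0],[36,5],[41,6],[43,5],[48,0]]
[[3,1],[4,5],[20,0],[28,9],[31,0],[36,5],[41,6],[43,5],[48,3],[49,0]]
[[3,1],[4,5],[20,0],[28,9],[31,0],[36,5],[41,6],[43,5],[48,3],[49,0]]
[[3,1],[4,5],[20,0],[28,9],[31,0],[36,5],[41,6],[43,5],[46,8],[48,3],[49,0]]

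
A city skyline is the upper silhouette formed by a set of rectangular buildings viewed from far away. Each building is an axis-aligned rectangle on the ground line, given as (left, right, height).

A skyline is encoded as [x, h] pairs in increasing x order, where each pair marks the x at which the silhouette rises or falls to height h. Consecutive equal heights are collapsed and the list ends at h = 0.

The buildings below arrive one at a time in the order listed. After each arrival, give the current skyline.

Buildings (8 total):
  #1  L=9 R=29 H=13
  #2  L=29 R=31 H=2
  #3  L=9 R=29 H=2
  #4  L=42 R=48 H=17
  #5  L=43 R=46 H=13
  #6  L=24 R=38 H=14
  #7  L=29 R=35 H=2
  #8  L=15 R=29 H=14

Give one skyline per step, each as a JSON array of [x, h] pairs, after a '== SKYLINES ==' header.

== SKYLINES ==
[[9,13],[29,0]]
[[9,13],[29,2],[31,0]]
[[9,13],[29,2],[31,0]]
[[9,13],[29,2],[31,0],[42,17],[48,0]]
[[9,13],[29,2],[31,0],[42,17],[48,0]]
[[9,13],[24,14],[38,0],[42,17],[48,0]]
[[9,13],[24,14],[38,0],[42,17],[48,0]]
[[9,13],[15,14],[38,0],[42,17],[48,0]]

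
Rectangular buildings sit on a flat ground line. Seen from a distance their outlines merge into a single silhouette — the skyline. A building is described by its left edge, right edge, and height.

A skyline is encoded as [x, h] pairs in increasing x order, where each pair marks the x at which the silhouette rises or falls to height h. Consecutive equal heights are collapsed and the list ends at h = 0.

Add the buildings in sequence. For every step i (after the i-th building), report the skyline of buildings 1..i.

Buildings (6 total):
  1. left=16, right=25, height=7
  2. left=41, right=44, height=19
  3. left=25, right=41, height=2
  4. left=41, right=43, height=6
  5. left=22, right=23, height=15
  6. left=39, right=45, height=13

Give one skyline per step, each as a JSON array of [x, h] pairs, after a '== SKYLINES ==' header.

== SKYLINES ==
[[16,7],[25,0]]
[[16,7],[25,0],[41,19],[44,0]]
[[16,7],[25,2],[41,19],[44,0]]
[[16,7],[25,2],[41,19],[44,0]]
[[16,7],[22,15],[23,7],[25,2],[41,19],[44,0]]
[[16,7],[22,15],[23,7],[25,2],[39,13],[41,19],[44,13],[45,0]]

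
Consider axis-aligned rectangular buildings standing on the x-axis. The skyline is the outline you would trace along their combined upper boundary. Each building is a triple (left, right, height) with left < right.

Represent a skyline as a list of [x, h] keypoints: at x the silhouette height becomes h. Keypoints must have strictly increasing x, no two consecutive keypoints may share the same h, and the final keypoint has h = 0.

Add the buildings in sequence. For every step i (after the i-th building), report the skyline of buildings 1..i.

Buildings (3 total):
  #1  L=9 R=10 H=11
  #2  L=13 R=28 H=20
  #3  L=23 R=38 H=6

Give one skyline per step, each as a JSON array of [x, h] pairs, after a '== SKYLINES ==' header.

== SKYLINES ==
[[9,11],[10,0]]
[[9,11],[10,0],[13,20],[28,0]]
[[9,11],[10,0],[13,20],[28,6],[38,0]]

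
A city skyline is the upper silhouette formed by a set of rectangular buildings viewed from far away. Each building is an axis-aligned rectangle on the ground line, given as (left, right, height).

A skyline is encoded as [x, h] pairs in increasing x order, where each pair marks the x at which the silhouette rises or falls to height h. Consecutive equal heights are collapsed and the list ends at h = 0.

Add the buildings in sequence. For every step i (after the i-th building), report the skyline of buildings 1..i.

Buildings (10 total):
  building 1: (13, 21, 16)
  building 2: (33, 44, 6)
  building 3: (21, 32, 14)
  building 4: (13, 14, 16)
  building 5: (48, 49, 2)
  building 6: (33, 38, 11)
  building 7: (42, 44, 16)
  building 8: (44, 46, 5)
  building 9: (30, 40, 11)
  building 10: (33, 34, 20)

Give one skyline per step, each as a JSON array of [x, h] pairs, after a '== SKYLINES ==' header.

== SKYLINES ==
[[13,16],[21,0]]
[[13,16],[21,0],[33,6],[44,0]]
[[13,16],[21,14],[32,0],[33,6],[44,0]]
[[13,16],[21,14],[32,0],[33,6],[44,0]]
[[13,16],[21,14],[32,0],[33,6],[44,0],[48,2],[49,0]]
[[13,16],[21,14],[32,0],[33,11],[38,6],[44,0],[48,2],[49,0]]
[[13,16],[21,14],[32,0],[33,11],[38,6],[42,16],[44,0],[48,2],[49,0]]
[[13,16],[21,14],[32,0],[33,11],[38,6],[42,16],[44,5],[46,0],[48,2],[49,0]]
[[13,16],[21,14],[32,11],[40,6],[42,16],[44,5],[46,0],[48,2],[49,0]]
[[13,16],[21,14],[32,11],[33,20],[34,11],[40,6],[42,16],[44,5],[46,0],[48,2],[49,0]]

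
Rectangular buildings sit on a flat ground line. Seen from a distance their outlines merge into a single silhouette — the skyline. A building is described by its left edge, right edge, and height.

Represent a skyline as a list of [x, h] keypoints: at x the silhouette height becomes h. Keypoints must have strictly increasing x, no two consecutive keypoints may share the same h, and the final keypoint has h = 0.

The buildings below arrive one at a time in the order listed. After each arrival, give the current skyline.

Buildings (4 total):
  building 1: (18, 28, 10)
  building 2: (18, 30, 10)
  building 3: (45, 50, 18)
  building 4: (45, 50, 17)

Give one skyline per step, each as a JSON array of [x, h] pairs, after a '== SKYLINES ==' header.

== SKYLINES ==
[[18,10],[28,0]]
[[18,10],[30,0]]
[[18,10],[30,0],[45,18],[50,0]]
[[18,10],[30,0],[45,18],[50,0]]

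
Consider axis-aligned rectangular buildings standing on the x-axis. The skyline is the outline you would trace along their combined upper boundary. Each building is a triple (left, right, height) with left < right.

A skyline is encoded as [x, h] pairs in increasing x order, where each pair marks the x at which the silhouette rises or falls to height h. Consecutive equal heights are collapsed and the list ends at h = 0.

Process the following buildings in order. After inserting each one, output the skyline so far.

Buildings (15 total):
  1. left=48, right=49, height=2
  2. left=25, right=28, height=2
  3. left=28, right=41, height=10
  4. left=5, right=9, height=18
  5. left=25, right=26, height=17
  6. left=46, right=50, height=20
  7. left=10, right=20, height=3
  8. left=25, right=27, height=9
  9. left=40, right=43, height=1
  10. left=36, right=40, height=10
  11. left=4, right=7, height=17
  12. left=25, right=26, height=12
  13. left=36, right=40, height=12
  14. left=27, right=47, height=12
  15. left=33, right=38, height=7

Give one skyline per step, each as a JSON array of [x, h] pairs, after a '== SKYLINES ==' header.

== SKYLINES ==
[[48,2],[49,0]]
[[25,2],[28,0],[48,2],[49,0]]
[[25,2],[28,10],[41,0],[48,2],[49,0]]
[[5,18],[9,0],[25,2],[28,10],[41,0],[48,2],[49,0]]
[[5,18],[9,0],[25,17],[26,2],[28,10],[41,0],[48,2],[49,0]]
[[5,18],[9,0],[25,17],[26,2],[28,10],[41,0],[46,20],[50,0]]
[[5,18],[9,0],[10,3],[20,0],[25,17],[26,2],[28,10],[41,0],[46,20],[50,0]]
[[5,18],[9,0],[10,3],[20,0],[25,17],[26,9],[27,2],[28,10],[41,0],[46,20],[50,0]]
[[5,18],[9,0],[10,3],[20,0],[25,17],[26,9],[27,2],[28,10],[41,1],[43,0],[46,20],[50,0]]
[[5,18],[9,0],[10,3],[20,0],[25,17],[26,9],[27,2],[28,10],[41,1],[43,0],[46,20],[50,0]]
[[4,17],[5,18],[9,0],[10,3],[20,0],[25,17],[26,9],[27,2],[28,10],[41,1],[43,0],[46,20],[50,0]]
[[4,17],[5,18],[9,0],[10,3],[20,0],[25,17],[26,9],[27,2],[28,10],[41,1],[43,0],[46,20],[50,0]]
[[4,17],[5,18],[9,0],[10,3],[20,0],[25,17],[26,9],[27,2],[28,10],[36,12],[40,10],[41,1],[43,0],[46,20],[50,0]]
[[4,17],[5,18],[9,0],[10,3],[20,0],[25,17],[26,9],[27,12],[46,20],[50,0]]
[[4,17],[5,18],[9,0],[10,3],[20,0],[25,17],[26,9],[27,12],[46,20],[50,0]]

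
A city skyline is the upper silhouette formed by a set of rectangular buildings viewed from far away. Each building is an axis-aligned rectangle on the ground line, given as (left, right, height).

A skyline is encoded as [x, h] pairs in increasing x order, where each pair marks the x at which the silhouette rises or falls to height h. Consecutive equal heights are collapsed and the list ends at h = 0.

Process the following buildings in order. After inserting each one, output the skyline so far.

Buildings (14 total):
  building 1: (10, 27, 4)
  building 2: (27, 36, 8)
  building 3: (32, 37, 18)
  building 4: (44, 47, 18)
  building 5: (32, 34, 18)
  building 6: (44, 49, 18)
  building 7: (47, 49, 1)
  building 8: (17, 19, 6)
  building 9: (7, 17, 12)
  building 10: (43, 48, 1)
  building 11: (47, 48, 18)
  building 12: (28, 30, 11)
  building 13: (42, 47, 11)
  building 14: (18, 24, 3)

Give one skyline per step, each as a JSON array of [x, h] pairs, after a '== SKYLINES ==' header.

== SKYLINES ==
[[10,4],[27,0]]
[[10,4],[27,8],[36,0]]
[[10,4],[27,8],[32,18],[37,0]]
[[10,4],[27,8],[32,18],[37,0],[44,18],[47,0]]
[[10,4],[27,8],[32,18],[37,0],[44,18],[47,0]]
[[10,4],[27,8],[32,18],[37,0],[44,18],[49,0]]
[[10,4],[27,8],[32,18],[37,0],[44,18],[49,0]]
[[10,4],[17,6],[19,4],[27,8],[32,18],[37,0],[44,18],[49,0]]
[[7,12],[17,6],[19,4],[27,8],[32,18],[37,0],[44,18],[49,0]]
[[7,12],[17,6],[19,4],[27,8],[32,18],[37,0],[43,1],[44,18],[49,0]]
[[7,12],[17,6],[19,4],[27,8],[32,18],[37,0],[43,1],[44,18],[49,0]]
[[7,12],[17,6],[19,4],[27,8],[28,11],[30,8],[32,18],[37,0],[43,1],[44,18],[49,0]]
[[7,12],[17,6],[19,4],[27,8],[28,11],[30,8],[32,18],[37,0],[42,11],[44,18],[49,0]]
[[7,12],[17,6],[19,4],[27,8],[28,11],[30,8],[32,18],[37,0],[42,11],[44,18],[49,0]]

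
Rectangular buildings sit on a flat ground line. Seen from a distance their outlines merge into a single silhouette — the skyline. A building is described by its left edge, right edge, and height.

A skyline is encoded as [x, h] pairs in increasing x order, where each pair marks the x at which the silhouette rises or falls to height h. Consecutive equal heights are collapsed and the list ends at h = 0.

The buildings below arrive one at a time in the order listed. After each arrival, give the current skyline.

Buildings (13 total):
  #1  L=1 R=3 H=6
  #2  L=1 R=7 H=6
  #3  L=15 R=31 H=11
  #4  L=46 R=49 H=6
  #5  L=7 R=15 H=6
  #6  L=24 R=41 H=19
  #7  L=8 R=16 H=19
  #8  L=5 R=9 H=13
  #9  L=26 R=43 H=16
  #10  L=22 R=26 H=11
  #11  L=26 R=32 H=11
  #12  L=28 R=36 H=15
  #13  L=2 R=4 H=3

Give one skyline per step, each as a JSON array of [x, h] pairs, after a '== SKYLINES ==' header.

== SKYLINES ==
[[1,6],[3,0]]
[[1,6],[7,0]]
[[1,6],[7,0],[15,11],[31,0]]
[[1,6],[7,0],[15,11],[31,0],[46,6],[49,0]]
[[1,6],[15,11],[31,0],[46,6],[49,0]]
[[1,6],[15,11],[24,19],[41,0],[46,6],[49,0]]
[[1,6],[8,19],[16,11],[24,19],[41,0],[46,6],[49,0]]
[[1,6],[5,13],[8,19],[16,11],[24,19],[41,0],[46,6],[49,0]]
[[1,6],[5,13],[8,19],[16,11],[24,19],[41,16],[43,0],[46,6],[49,0]]
[[1,6],[5,13],[8,19],[16,11],[24,19],[41,16],[43,0],[46,6],[49,0]]
[[1,6],[5,13],[8,19],[16,11],[24,19],[41,16],[43,0],[46,6],[49,0]]
[[1,6],[5,13],[8,19],[16,11],[24,19],[41,16],[43,0],[46,6],[49,0]]
[[1,6],[5,13],[8,19],[16,11],[24,19],[41,16],[43,0],[46,6],[49,0]]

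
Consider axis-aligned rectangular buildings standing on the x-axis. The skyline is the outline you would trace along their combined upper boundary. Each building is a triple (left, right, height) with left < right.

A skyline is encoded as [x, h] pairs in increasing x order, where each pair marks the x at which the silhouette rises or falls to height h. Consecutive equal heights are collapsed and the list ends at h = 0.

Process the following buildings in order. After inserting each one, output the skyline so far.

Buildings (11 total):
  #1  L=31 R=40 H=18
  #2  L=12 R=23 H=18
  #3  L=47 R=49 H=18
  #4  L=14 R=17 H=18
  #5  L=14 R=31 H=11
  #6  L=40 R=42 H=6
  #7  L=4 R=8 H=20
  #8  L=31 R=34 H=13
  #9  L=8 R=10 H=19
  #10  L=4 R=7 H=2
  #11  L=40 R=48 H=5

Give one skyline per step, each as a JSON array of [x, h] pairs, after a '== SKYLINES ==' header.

== SKYLINES ==
[[31,18],[40,0]]
[[12,18],[23,0],[31,18],[40,0]]
[[12,18],[23,0],[31,18],[40,0],[47,18],[49,0]]
[[12,18],[23,0],[31,18],[40,0],[47,18],[49,0]]
[[12,18],[23,11],[31,18],[40,0],[47,18],[49,0]]
[[12,18],[23,11],[31,18],[40,6],[42,0],[47,18],[49,0]]
[[4,20],[8,0],[12,18],[23,11],[31,18],[40,6],[42,0],[47,18],[49,0]]
[[4,20],[8,0],[12,18],[23,11],[31,18],[40,6],[42,0],[47,18],[49,0]]
[[4,20],[8,19],[10,0],[12,18],[23,11],[31,18],[40,6],[42,0],[47,18],[49,0]]
[[4,20],[8,19],[10,0],[12,18],[23,11],[31,18],[40,6],[42,0],[47,18],[49,0]]
[[4,20],[8,19],[10,0],[12,18],[23,11],[31,18],[40,6],[42,5],[47,18],[49,0]]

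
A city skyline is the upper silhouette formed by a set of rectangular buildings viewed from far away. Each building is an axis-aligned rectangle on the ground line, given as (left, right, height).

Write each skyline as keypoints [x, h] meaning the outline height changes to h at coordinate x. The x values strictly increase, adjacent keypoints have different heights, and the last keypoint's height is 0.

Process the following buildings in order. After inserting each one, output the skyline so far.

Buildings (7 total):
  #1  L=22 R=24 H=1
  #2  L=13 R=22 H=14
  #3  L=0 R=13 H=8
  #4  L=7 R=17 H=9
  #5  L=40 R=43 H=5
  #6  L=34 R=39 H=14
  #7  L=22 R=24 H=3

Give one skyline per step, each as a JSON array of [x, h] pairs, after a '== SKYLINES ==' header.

== SKYLINES ==
[[22,1],[24,0]]
[[13,14],[22,1],[24,0]]
[[0,8],[13,14],[22,1],[24,0]]
[[0,8],[7,9],[13,14],[22,1],[24,0]]
[[0,8],[7,9],[13,14],[22,1],[24,0],[40,5],[43,0]]
[[0,8],[7,9],[13,14],[22,1],[24,0],[34,14],[39,0],[40,5],[43,0]]
[[0,8],[7,9],[13,14],[22,3],[24,0],[34,14],[39,0],[40,5],[43,0]]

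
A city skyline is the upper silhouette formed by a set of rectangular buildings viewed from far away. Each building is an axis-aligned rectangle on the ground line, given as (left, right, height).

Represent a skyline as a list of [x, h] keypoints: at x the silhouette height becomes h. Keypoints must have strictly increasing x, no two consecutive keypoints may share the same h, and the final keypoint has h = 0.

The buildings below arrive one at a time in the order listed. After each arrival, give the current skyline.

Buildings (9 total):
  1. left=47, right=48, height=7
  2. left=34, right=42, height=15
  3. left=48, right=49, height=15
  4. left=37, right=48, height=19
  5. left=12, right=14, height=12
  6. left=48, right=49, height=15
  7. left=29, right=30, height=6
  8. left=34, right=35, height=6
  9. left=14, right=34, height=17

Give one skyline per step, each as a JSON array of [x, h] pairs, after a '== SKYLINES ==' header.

== SKYLINES ==
[[47,7],[48,0]]
[[34,15],[42,0],[47,7],[48,0]]
[[34,15],[42,0],[47,7],[48,15],[49,0]]
[[34,15],[37,19],[48,15],[49,0]]
[[12,12],[14,0],[34,15],[37,19],[48,15],[49,0]]
[[12,12],[14,0],[34,15],[37,19],[48,15],[49,0]]
[[12,12],[14,0],[29,6],[30,0],[34,15],[37,19],[48,15],[49,0]]
[[12,12],[14,0],[29,6],[30,0],[34,15],[37,19],[48,15],[49,0]]
[[12,12],[14,17],[34,15],[37,19],[48,15],[49,0]]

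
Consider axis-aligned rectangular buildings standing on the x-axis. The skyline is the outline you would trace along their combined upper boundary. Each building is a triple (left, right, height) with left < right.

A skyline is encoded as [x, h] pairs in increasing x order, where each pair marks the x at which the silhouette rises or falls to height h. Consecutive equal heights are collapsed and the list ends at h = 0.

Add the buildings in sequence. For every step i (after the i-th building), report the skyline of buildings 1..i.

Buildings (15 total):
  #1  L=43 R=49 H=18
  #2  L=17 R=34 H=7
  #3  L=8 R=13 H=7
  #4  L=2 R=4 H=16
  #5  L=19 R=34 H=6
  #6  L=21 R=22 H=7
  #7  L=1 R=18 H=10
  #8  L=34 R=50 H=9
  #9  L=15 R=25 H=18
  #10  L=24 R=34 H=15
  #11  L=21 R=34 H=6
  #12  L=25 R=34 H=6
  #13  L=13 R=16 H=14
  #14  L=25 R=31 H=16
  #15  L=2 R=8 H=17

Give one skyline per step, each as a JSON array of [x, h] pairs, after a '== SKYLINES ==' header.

== SKYLINES ==
[[43,18],[49,0]]
[[17,7],[34,0],[43,18],[49,0]]
[[8,7],[13,0],[17,7],[34,0],[43,18],[49,0]]
[[2,16],[4,0],[8,7],[13,0],[17,7],[34,0],[43,18],[49,0]]
[[2,16],[4,0],[8,7],[13,0],[17,7],[34,0],[43,18],[49,0]]
[[2,16],[4,0],[8,7],[13,0],[17,7],[34,0],[43,18],[49,0]]
[[1,10],[2,16],[4,10],[18,7],[34,0],[43,18],[49,0]]
[[1,10],[2,16],[4,10],[18,7],[34,9],[43,18],[49,9],[50,0]]
[[1,10],[2,16],[4,10],[15,18],[25,7],[34,9],[43,18],[49,9],[50,0]]
[[1,10],[2,16],[4,10],[15,18],[25,15],[34,9],[43,18],[49,9],[50,0]]
[[1,10],[2,16],[4,10],[15,18],[25,15],[34,9],[43,18],[49,9],[50,0]]
[[1,10],[2,16],[4,10],[15,18],[25,15],[34,9],[43,18],[49,9],[50,0]]
[[1,10],[2,16],[4,10],[13,14],[15,18],[25,15],[34,9],[43,18],[49,9],[50,0]]
[[1,10],[2,16],[4,10],[13,14],[15,18],[25,16],[31,15],[34,9],[43,18],[49,9],[50,0]]
[[1,10],[2,17],[8,10],[13,14],[15,18],[25,16],[31,15],[34,9],[43,18],[49,9],[50,0]]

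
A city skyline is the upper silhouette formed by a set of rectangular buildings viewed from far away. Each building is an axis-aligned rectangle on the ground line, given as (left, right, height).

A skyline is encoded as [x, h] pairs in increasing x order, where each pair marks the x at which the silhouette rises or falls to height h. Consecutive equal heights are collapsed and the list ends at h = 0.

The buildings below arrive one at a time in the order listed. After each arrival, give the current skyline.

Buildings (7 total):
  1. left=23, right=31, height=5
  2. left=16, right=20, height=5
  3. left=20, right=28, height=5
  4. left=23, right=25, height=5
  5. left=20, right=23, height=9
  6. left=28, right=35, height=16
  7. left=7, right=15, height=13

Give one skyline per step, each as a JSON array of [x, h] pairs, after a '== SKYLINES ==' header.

== SKYLINES ==
[[23,5],[31,0]]
[[16,5],[20,0],[23,5],[31,0]]
[[16,5],[31,0]]
[[16,5],[31,0]]
[[16,5],[20,9],[23,5],[31,0]]
[[16,5],[20,9],[23,5],[28,16],[35,0]]
[[7,13],[15,0],[16,5],[20,9],[23,5],[28,16],[35,0]]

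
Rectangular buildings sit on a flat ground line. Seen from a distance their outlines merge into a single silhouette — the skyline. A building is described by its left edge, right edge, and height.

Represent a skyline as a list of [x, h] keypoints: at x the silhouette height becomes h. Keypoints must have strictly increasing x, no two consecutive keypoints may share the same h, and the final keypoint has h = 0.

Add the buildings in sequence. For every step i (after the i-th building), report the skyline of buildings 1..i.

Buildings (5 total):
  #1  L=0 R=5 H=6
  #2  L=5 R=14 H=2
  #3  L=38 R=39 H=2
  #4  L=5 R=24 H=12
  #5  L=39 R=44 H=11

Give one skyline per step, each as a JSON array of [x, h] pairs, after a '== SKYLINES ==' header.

== SKYLINES ==
[[0,6],[5,0]]
[[0,6],[5,2],[14,0]]
[[0,6],[5,2],[14,0],[38,2],[39,0]]
[[0,6],[5,12],[24,0],[38,2],[39,0]]
[[0,6],[5,12],[24,0],[38,2],[39,11],[44,0]]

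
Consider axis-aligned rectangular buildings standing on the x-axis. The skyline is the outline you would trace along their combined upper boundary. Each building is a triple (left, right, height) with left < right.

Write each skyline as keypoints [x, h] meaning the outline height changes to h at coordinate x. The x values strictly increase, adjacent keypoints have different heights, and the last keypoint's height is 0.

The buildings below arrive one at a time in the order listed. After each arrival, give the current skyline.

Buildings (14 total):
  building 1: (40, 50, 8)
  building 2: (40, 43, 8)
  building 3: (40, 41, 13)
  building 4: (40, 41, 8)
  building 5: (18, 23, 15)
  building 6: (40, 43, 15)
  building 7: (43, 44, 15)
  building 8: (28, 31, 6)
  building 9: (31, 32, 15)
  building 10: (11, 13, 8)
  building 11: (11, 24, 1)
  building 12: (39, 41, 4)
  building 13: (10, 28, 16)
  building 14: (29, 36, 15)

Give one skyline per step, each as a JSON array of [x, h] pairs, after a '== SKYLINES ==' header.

== SKYLINES ==
[[40,8],[50,0]]
[[40,8],[50,0]]
[[40,13],[41,8],[50,0]]
[[40,13],[41,8],[50,0]]
[[18,15],[23,0],[40,13],[41,8],[50,0]]
[[18,15],[23,0],[40,15],[43,8],[50,0]]
[[18,15],[23,0],[40,15],[44,8],[50,0]]
[[18,15],[23,0],[28,6],[31,0],[40,15],[44,8],[50,0]]
[[18,15],[23,0],[28,6],[31,15],[32,0],[40,15],[44,8],[50,0]]
[[11,8],[13,0],[18,15],[23,0],[28,6],[31,15],[32,0],[40,15],[44,8],[50,0]]
[[11,8],[13,1],[18,15],[23,1],[24,0],[28,6],[31,15],[32,0],[40,15],[44,8],[50,0]]
[[11,8],[13,1],[18,15],[23,1],[24,0],[28,6],[31,15],[32,0],[39,4],[40,15],[44,8],[50,0]]
[[10,16],[28,6],[31,15],[32,0],[39,4],[40,15],[44,8],[50,0]]
[[10,16],[28,6],[29,15],[36,0],[39,4],[40,15],[44,8],[50,0]]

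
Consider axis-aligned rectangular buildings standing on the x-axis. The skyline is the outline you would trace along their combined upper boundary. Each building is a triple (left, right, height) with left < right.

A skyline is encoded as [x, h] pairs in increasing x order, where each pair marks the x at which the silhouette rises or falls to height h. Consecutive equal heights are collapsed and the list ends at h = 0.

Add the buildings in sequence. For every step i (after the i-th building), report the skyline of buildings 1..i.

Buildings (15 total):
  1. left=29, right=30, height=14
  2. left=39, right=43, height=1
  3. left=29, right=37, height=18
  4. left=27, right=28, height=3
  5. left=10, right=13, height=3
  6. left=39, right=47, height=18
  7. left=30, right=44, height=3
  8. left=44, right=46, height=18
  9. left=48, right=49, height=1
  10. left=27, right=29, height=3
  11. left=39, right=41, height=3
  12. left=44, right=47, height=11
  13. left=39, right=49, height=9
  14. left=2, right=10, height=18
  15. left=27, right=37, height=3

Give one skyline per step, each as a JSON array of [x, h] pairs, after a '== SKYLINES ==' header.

== SKYLINES ==
[[29,14],[30,0]]
[[29,14],[30,0],[39,1],[43,0]]
[[29,18],[37,0],[39,1],[43,0]]
[[27,3],[28,0],[29,18],[37,0],[39,1],[43,0]]
[[10,3],[13,0],[27,3],[28,0],[29,18],[37,0],[39,1],[43,0]]
[[10,3],[13,0],[27,3],[28,0],[29,18],[37,0],[39,18],[47,0]]
[[10,3],[13,0],[27,3],[28,0],[29,18],[37,3],[39,18],[47,0]]
[[10,3],[13,0],[27,3],[28,0],[29,18],[37,3],[39,18],[47,0]]
[[10,3],[13,0],[27,3],[28,0],[29,18],[37,3],[39,18],[47,0],[48,1],[49,0]]
[[10,3],[13,0],[27,3],[29,18],[37,3],[39,18],[47,0],[48,1],[49,0]]
[[10,3],[13,0],[27,3],[29,18],[37,3],[39,18],[47,0],[48,1],[49,0]]
[[10,3],[13,0],[27,3],[29,18],[37,3],[39,18],[47,0],[48,1],[49,0]]
[[10,3],[13,0],[27,3],[29,18],[37,3],[39,18],[47,9],[49,0]]
[[2,18],[10,3],[13,0],[27,3],[29,18],[37,3],[39,18],[47,9],[49,0]]
[[2,18],[10,3],[13,0],[27,3],[29,18],[37,3],[39,18],[47,9],[49,0]]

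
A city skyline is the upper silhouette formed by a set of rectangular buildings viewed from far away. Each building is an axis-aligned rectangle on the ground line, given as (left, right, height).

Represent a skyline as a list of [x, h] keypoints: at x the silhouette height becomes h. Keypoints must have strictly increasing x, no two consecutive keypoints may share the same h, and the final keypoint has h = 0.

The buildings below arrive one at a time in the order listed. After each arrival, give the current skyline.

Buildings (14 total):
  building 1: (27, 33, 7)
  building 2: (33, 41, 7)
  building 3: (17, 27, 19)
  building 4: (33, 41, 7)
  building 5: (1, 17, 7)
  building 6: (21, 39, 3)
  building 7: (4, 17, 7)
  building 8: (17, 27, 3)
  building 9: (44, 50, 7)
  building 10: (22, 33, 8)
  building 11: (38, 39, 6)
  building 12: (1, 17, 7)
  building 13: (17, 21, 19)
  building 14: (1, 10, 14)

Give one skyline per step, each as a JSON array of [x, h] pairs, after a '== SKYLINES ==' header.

== SKYLINES ==
[[27,7],[33,0]]
[[27,7],[41,0]]
[[17,19],[27,7],[41,0]]
[[17,19],[27,7],[41,0]]
[[1,7],[17,19],[27,7],[41,0]]
[[1,7],[17,19],[27,7],[41,0]]
[[1,7],[17,19],[27,7],[41,0]]
[[1,7],[17,19],[27,7],[41,0]]
[[1,7],[17,19],[27,7],[41,0],[44,7],[50,0]]
[[1,7],[17,19],[27,8],[33,7],[41,0],[44,7],[50,0]]
[[1,7],[17,19],[27,8],[33,7],[41,0],[44,7],[50,0]]
[[1,7],[17,19],[27,8],[33,7],[41,0],[44,7],[50,0]]
[[1,7],[17,19],[27,8],[33,7],[41,0],[44,7],[50,0]]
[[1,14],[10,7],[17,19],[27,8],[33,7],[41,0],[44,7],[50,0]]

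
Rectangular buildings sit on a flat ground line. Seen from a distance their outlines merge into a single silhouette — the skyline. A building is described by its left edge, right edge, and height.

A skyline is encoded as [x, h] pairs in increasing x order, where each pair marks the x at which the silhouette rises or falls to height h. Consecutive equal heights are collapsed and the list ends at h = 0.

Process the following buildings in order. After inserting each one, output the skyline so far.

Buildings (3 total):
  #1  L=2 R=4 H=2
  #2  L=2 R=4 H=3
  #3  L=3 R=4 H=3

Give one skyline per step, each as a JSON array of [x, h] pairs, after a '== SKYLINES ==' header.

== SKYLINES ==
[[2,2],[4,0]]
[[2,3],[4,0]]
[[2,3],[4,0]]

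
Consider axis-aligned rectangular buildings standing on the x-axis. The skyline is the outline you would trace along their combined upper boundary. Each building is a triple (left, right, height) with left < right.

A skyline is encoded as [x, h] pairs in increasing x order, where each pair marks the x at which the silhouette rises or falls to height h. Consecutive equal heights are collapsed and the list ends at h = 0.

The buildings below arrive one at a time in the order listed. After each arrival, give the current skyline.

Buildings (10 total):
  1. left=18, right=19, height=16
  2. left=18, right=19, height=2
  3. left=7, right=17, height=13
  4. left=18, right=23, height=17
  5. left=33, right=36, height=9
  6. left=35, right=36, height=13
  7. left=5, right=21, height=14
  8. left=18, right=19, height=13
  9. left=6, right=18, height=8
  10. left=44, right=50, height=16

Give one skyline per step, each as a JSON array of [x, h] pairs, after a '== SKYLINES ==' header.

== SKYLINES ==
[[18,16],[19,0]]
[[18,16],[19,0]]
[[7,13],[17,0],[18,16],[19,0]]
[[7,13],[17,0],[18,17],[23,0]]
[[7,13],[17,0],[18,17],[23,0],[33,9],[36,0]]
[[7,13],[17,0],[18,17],[23,0],[33,9],[35,13],[36,0]]
[[5,14],[18,17],[23,0],[33,9],[35,13],[36,0]]
[[5,14],[18,17],[23,0],[33,9],[35,13],[36,0]]
[[5,14],[18,17],[23,0],[33,9],[35,13],[36,0]]
[[5,14],[18,17],[23,0],[33,9],[35,13],[36,0],[44,16],[50,0]]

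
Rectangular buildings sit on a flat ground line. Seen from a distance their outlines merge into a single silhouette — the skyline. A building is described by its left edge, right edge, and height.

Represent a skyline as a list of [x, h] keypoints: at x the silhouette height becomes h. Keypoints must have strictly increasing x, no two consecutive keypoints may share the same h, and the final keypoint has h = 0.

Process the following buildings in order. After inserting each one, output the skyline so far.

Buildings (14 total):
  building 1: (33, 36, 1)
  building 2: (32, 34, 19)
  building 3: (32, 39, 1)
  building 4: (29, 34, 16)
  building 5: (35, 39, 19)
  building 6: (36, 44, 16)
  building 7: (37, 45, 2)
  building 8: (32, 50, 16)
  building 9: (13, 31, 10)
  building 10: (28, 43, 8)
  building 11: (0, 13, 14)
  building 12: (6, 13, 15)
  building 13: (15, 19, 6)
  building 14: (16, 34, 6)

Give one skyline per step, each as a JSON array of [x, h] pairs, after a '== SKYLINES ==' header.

== SKYLINES ==
[[33,1],[36,0]]
[[32,19],[34,1],[36,0]]
[[32,19],[34,1],[39,0]]
[[29,16],[32,19],[34,1],[39,0]]
[[29,16],[32,19],[34,1],[35,19],[39,0]]
[[29,16],[32,19],[34,1],[35,19],[39,16],[44,0]]
[[29,16],[32,19],[34,1],[35,19],[39,16],[44,2],[45,0]]
[[29,16],[32,19],[34,16],[35,19],[39,16],[50,0]]
[[13,10],[29,16],[32,19],[34,16],[35,19],[39,16],[50,0]]
[[13,10],[29,16],[32,19],[34,16],[35,19],[39,16],[50,0]]
[[0,14],[13,10],[29,16],[32,19],[34,16],[35,19],[39,16],[50,0]]
[[0,14],[6,15],[13,10],[29,16],[32,19],[34,16],[35,19],[39,16],[50,0]]
[[0,14],[6,15],[13,10],[29,16],[32,19],[34,16],[35,19],[39,16],[50,0]]
[[0,14],[6,15],[13,10],[29,16],[32,19],[34,16],[35,19],[39,16],[50,0]]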